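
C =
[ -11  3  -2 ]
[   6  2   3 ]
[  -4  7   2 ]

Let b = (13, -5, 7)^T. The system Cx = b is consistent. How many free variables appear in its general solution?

0

Row reduce the augmented matrix [C | b].
R2 ← R2 + (6/11)·R1: [0, 40/11, 21/11, 23/11]
R3 ← R3 − (4/11)·R1: [0, 65/11, 30/11, 25/11]
R3 ← R3 − (13/8)·R2: [0, 0, -3/8, -9/8]
The echelon form has 3 nonzero rows, and every pivot lies in the first 3 columns, so rank(C) = rank([C|b]) = 3.
The system is consistent.
Free variables = (unknowns) − (rank) = 3 − 3 = 0.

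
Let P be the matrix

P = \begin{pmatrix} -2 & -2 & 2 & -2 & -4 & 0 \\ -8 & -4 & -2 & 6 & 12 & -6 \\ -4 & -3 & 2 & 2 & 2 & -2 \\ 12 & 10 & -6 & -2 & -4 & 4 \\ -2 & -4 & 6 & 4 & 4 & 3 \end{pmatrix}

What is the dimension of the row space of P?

5

Row reduce to echelon form.
R2 ← R2 − (4)·R1: [0, 4, -10, 14, 28, -6]
R3 ← R3 − (2)·R1: [0, 1, -2, 6, 10, -2]
R4 ← R4 + (6)·R1: [0, -2, 6, -14, -28, 4]
R5 ← R5 − R1: [0, -2, 4, 6, 8, 3]
R3 ← R3 − (1/4)·R2: [0, 0, 1/2, 5/2, 3, -1/2]
R4 ← R4 + (1/2)·R2: [0, 0, 1, -7, -14, 1]
R5 ← R5 + (1/2)·R2: [0, 0, -1, 13, 22, 0]
R4 ← R4 − (2)·R3: [0, 0, 0, -12, -20, 2]
R5 ← R5 + (2)·R3: [0, 0, 0, 18, 28, -1]
R5 ← R5 + (3/2)·R4: [0, 0, 0, 0, -2, 2]
Echelon form has 5 nonzero rows, so rank(P) = 5.
The row space has dimension equal to the rank: 5.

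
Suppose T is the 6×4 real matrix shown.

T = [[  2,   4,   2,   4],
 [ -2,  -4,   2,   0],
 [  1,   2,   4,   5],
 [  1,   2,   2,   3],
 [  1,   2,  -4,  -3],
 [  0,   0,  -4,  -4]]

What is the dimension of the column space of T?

Row reduce to echelon form.
R2 ← R2 + R1: [0, 0, 4, 4]
R3 ← R3 − (1/2)·R1: [0, 0, 3, 3]
R4 ← R4 − (1/2)·R1: [0, 0, 1, 1]
R5 ← R5 − (1/2)·R1: [0, 0, -5, -5]
R3 ← R3 − (3/4)·R2: [0, 0, 0, 0]
R4 ← R4 − (1/4)·R2: [0, 0, 0, 0]
R5 ← R5 + (5/4)·R2: [0, 0, 0, 0]
R6 ← R6 + R2: [0, 0, 0, 0]
Echelon form has 2 nonzero rows, so rank(T) = 2.
The column space has dimension equal to the rank: 2.

2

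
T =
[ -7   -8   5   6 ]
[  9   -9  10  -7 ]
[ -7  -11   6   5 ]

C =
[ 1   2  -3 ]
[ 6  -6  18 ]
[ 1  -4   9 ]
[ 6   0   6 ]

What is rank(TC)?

2

First compute TC:
[[-14,  14, -42],
 [-77,  32, -141],
 [-37,  28, -93]]
Now row reduce the product.
R2 ← R2 − (11/2)·R1: [0, -45, 90]
R3 ← R3 − (37/14)·R1: [0, -9, 18]
R3 ← R3 − (1/5)·R2: [0, 0, 0]
2 nonzero rows, so rank(TC) = 2.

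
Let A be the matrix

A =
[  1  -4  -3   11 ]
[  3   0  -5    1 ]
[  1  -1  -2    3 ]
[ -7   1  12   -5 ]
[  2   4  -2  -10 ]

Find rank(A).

2

Row reduce to echelon form.
R2 ← R2 − (3)·R1: [0, 12, 4, -32]
R3 ← R3 − R1: [0, 3, 1, -8]
R4 ← R4 + (7)·R1: [0, -27, -9, 72]
R5 ← R5 − (2)·R1: [0, 12, 4, -32]
R3 ← R3 − (1/4)·R2: [0, 0, 0, 0]
R4 ← R4 + (9/4)·R2: [0, 0, 0, 0]
R5 ← R5 − R2: [0, 0, 0, 0]
Echelon form has 2 nonzero rows, so rank(A) = 2.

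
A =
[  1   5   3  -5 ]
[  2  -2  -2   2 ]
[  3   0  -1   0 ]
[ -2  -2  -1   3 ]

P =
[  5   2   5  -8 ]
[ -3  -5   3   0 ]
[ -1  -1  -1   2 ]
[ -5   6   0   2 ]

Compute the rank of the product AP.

3

First compute AP:
[[ 12, -56,  17, -12],
 [  8,  28,   6, -16],
 [ 16,   7,  16, -26],
 [-18,  25, -15,  20]]
Now row reduce the product.
R2 ← R2 − (2/3)·R1: [0, 196/3, -16/3, -8]
R3 ← R3 − (4/3)·R1: [0, 245/3, -20/3, -10]
R4 ← R4 + (3/2)·R1: [0, -59, 21/2, 2]
R3 ← R3 − (5/4)·R2: [0, 0, 0, 0]
R4 ← R4 + (177/196)·R2: [0, 0, 557/98, -256/49]
Swap R3 ↔ R4
3 nonzero rows, so rank(AP) = 3.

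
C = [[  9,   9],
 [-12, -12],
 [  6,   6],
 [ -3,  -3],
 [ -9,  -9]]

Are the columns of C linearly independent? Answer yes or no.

Row reduce C to echelon form.
R2 ← R2 + (4/3)·R1: [0, 0]
R3 ← R3 − (2/3)·R1: [0, 0]
R4 ← R4 + (1/3)·R1: [0, 0]
R5 ← R5 + R1: [0, 0]
1 pivot among 2 columns.
Only 1 < 2 pivot columns, so the columns are linearly dependent.

no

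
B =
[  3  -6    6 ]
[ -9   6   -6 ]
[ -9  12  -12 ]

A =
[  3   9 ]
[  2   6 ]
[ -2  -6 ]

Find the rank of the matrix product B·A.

1

First compute BA:
[[-15, -45],
 [ -3,  -9],
 [ 21,  63]]
Now row reduce the product.
R2 ← R2 − (1/5)·R1: [0, 0]
R3 ← R3 + (7/5)·R1: [0, 0]
1 nonzero row, so rank(BA) = 1.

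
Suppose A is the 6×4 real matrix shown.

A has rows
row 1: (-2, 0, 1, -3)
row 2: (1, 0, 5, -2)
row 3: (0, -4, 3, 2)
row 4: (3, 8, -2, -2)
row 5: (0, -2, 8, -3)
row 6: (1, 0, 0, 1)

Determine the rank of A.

Row reduce to echelon form.
R2 ← R2 + (1/2)·R1: [0, 0, 11/2, -7/2]
R4 ← R4 + (3/2)·R1: [0, 8, -1/2, -13/2]
R6 ← R6 + (1/2)·R1: [0, 0, 1/2, -1/2]
Swap R2 ↔ R3
R4 ← R4 + (2)·R2: [0, 0, 11/2, -5/2]
R5 ← R5 − (1/2)·R2: [0, 0, 13/2, -4]
R4 ← R4 − R3: [0, 0, 0, 1]
R5 ← R5 − (13/11)·R3: [0, 0, 0, 3/22]
R6 ← R6 − (1/11)·R3: [0, 0, 0, -2/11]
R5 ← R5 − (3/22)·R4: [0, 0, 0, 0]
R6 ← R6 + (2/11)·R4: [0, 0, 0, 0]
Echelon form has 4 nonzero rows, so rank(A) = 4.

4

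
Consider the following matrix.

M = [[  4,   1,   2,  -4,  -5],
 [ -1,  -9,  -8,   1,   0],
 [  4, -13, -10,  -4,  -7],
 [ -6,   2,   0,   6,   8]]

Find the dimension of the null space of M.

Row reduce to echelon form.
R2 ← R2 + (1/4)·R1: [0, -35/4, -15/2, 0, -5/4]
R3 ← R3 − R1: [0, -14, -12, 0, -2]
R4 ← R4 + (3/2)·R1: [0, 7/2, 3, 0, 1/2]
R3 ← R3 − (8/5)·R2: [0, 0, 0, 0, 0]
R4 ← R4 + (2/5)·R2: [0, 0, 0, 0, 0]
2 nonzero rows, so rank(M) = 2.
M has 5 columns; by rank–nullity, nullity = 5 − 2 = 3.

3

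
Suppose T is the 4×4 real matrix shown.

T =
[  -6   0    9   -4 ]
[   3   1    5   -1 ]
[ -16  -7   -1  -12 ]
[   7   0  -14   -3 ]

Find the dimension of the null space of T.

0

Row reduce to echelon form.
R2 ← R2 + (1/2)·R1: [0, 1, 19/2, -3]
R3 ← R3 − (8/3)·R1: [0, -7, -25, -4/3]
R4 ← R4 + (7/6)·R1: [0, 0, -7/2, -23/3]
R3 ← R3 + (7)·R2: [0, 0, 83/2, -67/3]
R4 ← R4 + (7/83)·R3: [0, 0, 0, -2378/249]
4 nonzero rows, so rank(T) = 4.
T has 4 columns; by rank–nullity, nullity = 4 − 4 = 0.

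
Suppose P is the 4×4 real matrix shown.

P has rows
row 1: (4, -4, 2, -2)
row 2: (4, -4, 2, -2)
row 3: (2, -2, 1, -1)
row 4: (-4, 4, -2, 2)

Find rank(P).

1

Row reduce to echelon form.
R2 ← R2 − R1: [0, 0, 0, 0]
R3 ← R3 − (1/2)·R1: [0, 0, 0, 0]
R4 ← R4 + R1: [0, 0, 0, 0]
Echelon form has 1 nonzero row, so rank(P) = 1.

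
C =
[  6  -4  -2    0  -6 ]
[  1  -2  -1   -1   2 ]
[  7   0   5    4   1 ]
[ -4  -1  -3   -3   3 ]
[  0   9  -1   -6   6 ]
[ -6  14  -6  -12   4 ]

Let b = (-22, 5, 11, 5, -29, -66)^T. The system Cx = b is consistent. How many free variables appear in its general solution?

0

Row reduce the augmented matrix [C | b].
R2 ← R2 − (1/6)·R1: [0, -4/3, -2/3, -1, 3, 26/3]
R3 ← R3 − (7/6)·R1: [0, 14/3, 22/3, 4, 8, 110/3]
R4 ← R4 + (2/3)·R1: [0, -11/3, -13/3, -3, -1, -29/3]
R6 ← R6 + R1: [0, 10, -8, -12, -2, -88]
R3 ← R3 + (7/2)·R2: [0, 0, 5, 1/2, 37/2, 67]
R4 ← R4 − (11/4)·R2: [0, 0, -5/2, -1/4, -37/4, -67/2]
R5 ← R5 + (27/4)·R2: [0, 0, -11/2, -51/4, 105/4, 59/2]
R6 ← R6 + (15/2)·R2: [0, 0, -13, -39/2, 41/2, -23]
R4 ← R4 + (1/2)·R3: [0, 0, 0, 0, 0, 0]
R5 ← R5 + (11/10)·R3: [0, 0, 0, -61/5, 233/5, 516/5]
R6 ← R6 + (13/5)·R3: [0, 0, 0, -91/5, 343/5, 756/5]
Swap R4 ↔ R5
R6 ← R6 − (91/61)·R4: [0, 0, 0, 0, -56/61, -168/61]
Swap R5 ↔ R6
The echelon form has 5 nonzero rows, and every pivot lies in the first 5 columns, so rank(C) = rank([C|b]) = 5.
The system is consistent.
Free variables = (unknowns) − (rank) = 5 − 5 = 0.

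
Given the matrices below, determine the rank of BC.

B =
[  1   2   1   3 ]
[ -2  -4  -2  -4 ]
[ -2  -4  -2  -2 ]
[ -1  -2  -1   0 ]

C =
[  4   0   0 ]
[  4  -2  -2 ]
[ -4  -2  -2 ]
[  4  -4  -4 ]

2

First compute BC:
[[ 20, -18, -18],
 [-32,  28,  28],
 [-24,  20,  20],
 [ -8,   6,   6]]
Now row reduce the product.
R2 ← R2 + (8/5)·R1: [0, -4/5, -4/5]
R3 ← R3 + (6/5)·R1: [0, -8/5, -8/5]
R4 ← R4 + (2/5)·R1: [0, -6/5, -6/5]
R3 ← R3 − (2)·R2: [0, 0, 0]
R4 ← R4 − (3/2)·R2: [0, 0, 0]
2 nonzero rows, so rank(BC) = 2.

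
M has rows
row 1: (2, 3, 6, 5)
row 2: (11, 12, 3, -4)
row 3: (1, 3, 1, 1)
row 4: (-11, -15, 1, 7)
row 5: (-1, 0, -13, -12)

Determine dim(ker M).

1

Row reduce to echelon form.
R2 ← R2 − (11/2)·R1: [0, -9/2, -30, -63/2]
R3 ← R3 − (1/2)·R1: [0, 3/2, -2, -3/2]
R4 ← R4 + (11/2)·R1: [0, 3/2, 34, 69/2]
R5 ← R5 + (1/2)·R1: [0, 3/2, -10, -19/2]
R3 ← R3 + (1/3)·R2: [0, 0, -12, -12]
R4 ← R4 + (1/3)·R2: [0, 0, 24, 24]
R5 ← R5 + (1/3)·R2: [0, 0, -20, -20]
R4 ← R4 + (2)·R3: [0, 0, 0, 0]
R5 ← R5 − (5/3)·R3: [0, 0, 0, 0]
3 nonzero rows, so rank(M) = 3.
M has 4 columns; by rank–nullity, nullity = 4 − 3 = 1.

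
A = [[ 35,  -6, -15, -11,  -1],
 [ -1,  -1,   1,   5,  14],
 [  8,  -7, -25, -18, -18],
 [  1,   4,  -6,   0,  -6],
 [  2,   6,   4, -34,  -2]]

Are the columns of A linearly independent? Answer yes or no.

yes

Row reduce A to echelon form.
R2 ← R2 + (1/35)·R1: [0, -41/35, 4/7, 164/35, 489/35]
R3 ← R3 − (8/35)·R1: [0, -197/35, -151/7, -542/35, -622/35]
R4 ← R4 − (1/35)·R1: [0, 146/35, -39/7, 11/35, -209/35]
R5 ← R5 − (2/35)·R1: [0, 222/35, 34/7, -1168/35, -68/35]
R3 ← R3 − (197/41)·R2: [0, 0, -997/41, -38, -3481/41]
R4 ← R4 + (146/41)·R2: [0, 0, -145/41, 17, 1795/41]
R5 ← R5 + (222/41)·R2: [0, 0, 326/41, -8, 3022/41]
R4 ← R4 − (145/997)·R3: [0, 0, 0, 22459/997, 55960/997]
R5 ← R5 + (326/997)·R3: [0, 0, 0, -20364/997, 45808/997]
R5 ← R5 + (20364/22459)·R4: [0, 0, 0, 0, 2174896/22459]
5 pivots among 5 columns.
Every column is a pivot column, so the columns are linearly independent.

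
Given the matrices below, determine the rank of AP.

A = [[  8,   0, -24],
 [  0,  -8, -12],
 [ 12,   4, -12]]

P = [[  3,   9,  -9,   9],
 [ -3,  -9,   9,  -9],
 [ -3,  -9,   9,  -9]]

1

First compute AP:
[[ 96, 288, -288, 288],
 [ 60, 180, -180, 180],
 [ 60, 180, -180, 180]]
Now row reduce the product.
R2 ← R2 − (5/8)·R1: [0, 0, 0, 0]
R3 ← R3 − (5/8)·R1: [0, 0, 0, 0]
1 nonzero row, so rank(AP) = 1.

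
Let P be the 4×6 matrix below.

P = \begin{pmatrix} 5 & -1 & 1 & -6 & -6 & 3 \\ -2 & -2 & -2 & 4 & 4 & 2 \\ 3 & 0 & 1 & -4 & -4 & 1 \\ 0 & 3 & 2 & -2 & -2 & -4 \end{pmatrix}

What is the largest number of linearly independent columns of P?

2

Row reduce to echelon form.
R2 ← R2 + (2/5)·R1: [0, -12/5, -8/5, 8/5, 8/5, 16/5]
R3 ← R3 − (3/5)·R1: [0, 3/5, 2/5, -2/5, -2/5, -4/5]
R3 ← R3 + (1/4)·R2: [0, 0, 0, 0, 0, 0]
R4 ← R4 + (5/4)·R2: [0, 0, 0, 0, 0, 0]
Echelon form has 2 nonzero rows, so rank(P) = 2.
The rank gives the maximum number of linearly independent columns: 2.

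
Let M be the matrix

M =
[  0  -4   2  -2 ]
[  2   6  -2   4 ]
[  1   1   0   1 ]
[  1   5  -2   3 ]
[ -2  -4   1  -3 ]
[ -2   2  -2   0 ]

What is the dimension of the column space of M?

2

Row reduce to echelon form.
Swap R1 ↔ R2
R3 ← R3 − (1/2)·R1: [0, -2, 1, -1]
R4 ← R4 − (1/2)·R1: [0, 2, -1, 1]
R5 ← R5 + R1: [0, 2, -1, 1]
R6 ← R6 + R1: [0, 8, -4, 4]
R3 ← R3 − (1/2)·R2: [0, 0, 0, 0]
R4 ← R4 + (1/2)·R2: [0, 0, 0, 0]
R5 ← R5 + (1/2)·R2: [0, 0, 0, 0]
R6 ← R6 + (2)·R2: [0, 0, 0, 0]
Echelon form has 2 nonzero rows, so rank(M) = 2.
The column space has dimension equal to the rank: 2.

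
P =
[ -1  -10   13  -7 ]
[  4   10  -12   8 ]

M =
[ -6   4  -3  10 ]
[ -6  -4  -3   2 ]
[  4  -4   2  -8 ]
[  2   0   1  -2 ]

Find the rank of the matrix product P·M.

2

First compute PM:
[[104, -16,  52, -120],
 [-116,  24, -58, 140]]
Now row reduce the product.
R2 ← R2 + (29/26)·R1: [0, 80/13, 0, 80/13]
2 nonzero rows, so rank(PM) = 2.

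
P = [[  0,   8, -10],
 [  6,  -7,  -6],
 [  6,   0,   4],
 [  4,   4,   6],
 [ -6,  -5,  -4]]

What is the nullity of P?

0

Row reduce to echelon form.
Swap R1 ↔ R2
R3 ← R3 − R1: [0, 7, 10]
R4 ← R4 − (2/3)·R1: [0, 26/3, 10]
R5 ← R5 + R1: [0, -12, -10]
R3 ← R3 − (7/8)·R2: [0, 0, 75/4]
R4 ← R4 − (13/12)·R2: [0, 0, 125/6]
R5 ← R5 + (3/2)·R2: [0, 0, -25]
R4 ← R4 − (10/9)·R3: [0, 0, 0]
R5 ← R5 + (4/3)·R3: [0, 0, 0]
3 nonzero rows, so rank(P) = 3.
P has 3 columns; by rank–nullity, nullity = 3 − 3 = 0.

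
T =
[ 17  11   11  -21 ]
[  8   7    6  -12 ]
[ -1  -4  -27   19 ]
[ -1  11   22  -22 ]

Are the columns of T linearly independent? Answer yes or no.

no

Row reduce T to echelon form.
R2 ← R2 − (8/17)·R1: [0, 31/17, 14/17, -36/17]
R3 ← R3 + (1/17)·R1: [0, -57/17, -448/17, 302/17]
R4 ← R4 + (1/17)·R1: [0, 198/17, 385/17, -395/17]
R3 ← R3 + (57/31)·R2: [0, 0, -770/31, 430/31]
R4 ← R4 − (198/31)·R2: [0, 0, 539/31, -301/31]
R4 ← R4 + (7/10)·R3: [0, 0, 0, 0]
3 pivots among 4 columns.
Only 3 < 4 pivot columns, so the columns are linearly dependent.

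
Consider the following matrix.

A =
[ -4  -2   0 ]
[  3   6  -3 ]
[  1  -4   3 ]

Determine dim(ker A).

1

Row reduce to echelon form.
R2 ← R2 + (3/4)·R1: [0, 9/2, -3]
R3 ← R3 + (1/4)·R1: [0, -9/2, 3]
R3 ← R3 + R2: [0, 0, 0]
2 nonzero rows, so rank(A) = 2.
A has 3 columns; by rank–nullity, nullity = 3 − 2 = 1.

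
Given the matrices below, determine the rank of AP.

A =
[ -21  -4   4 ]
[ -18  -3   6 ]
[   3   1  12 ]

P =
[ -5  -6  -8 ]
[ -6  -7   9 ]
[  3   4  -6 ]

First compute AP:
[[141, 170, 108],
 [126, 153,  81],
 [ 15,  23, -87]]
Now row reduce the product.
R2 ← R2 − (42/47)·R1: [0, 51/47, -729/47]
R3 ← R3 − (5/47)·R1: [0, 231/47, -4629/47]
R3 ← R3 − (77/17)·R2: [0, 0, -480/17]
3 nonzero rows, so rank(AP) = 3.

3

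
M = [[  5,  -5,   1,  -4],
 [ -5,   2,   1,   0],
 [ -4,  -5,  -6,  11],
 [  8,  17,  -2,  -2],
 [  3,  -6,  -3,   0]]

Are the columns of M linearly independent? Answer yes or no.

yes

Row reduce M to echelon form.
R2 ← R2 + R1: [0, -3, 2, -4]
R3 ← R3 + (4/5)·R1: [0, -9, -26/5, 39/5]
R4 ← R4 − (8/5)·R1: [0, 25, -18/5, 22/5]
R5 ← R5 − (3/5)·R1: [0, -3, -18/5, 12/5]
R3 ← R3 − (3)·R2: [0, 0, -56/5, 99/5]
R4 ← R4 + (25/3)·R2: [0, 0, 196/15, -434/15]
R5 ← R5 − R2: [0, 0, -28/5, 32/5]
R4 ← R4 + (7/6)·R3: [0, 0, 0, -35/6]
R5 ← R5 − (1/2)·R3: [0, 0, 0, -7/2]
R5 ← R5 − (3/5)·R4: [0, 0, 0, 0]
4 pivots among 4 columns.
Every column is a pivot column, so the columns are linearly independent.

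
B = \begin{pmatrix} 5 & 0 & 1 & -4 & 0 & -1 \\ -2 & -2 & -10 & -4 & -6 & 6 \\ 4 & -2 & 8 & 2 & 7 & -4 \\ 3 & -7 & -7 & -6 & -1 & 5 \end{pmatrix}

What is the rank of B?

Row reduce to echelon form.
R2 ← R2 + (2/5)·R1: [0, -2, -48/5, -28/5, -6, 28/5]
R3 ← R3 − (4/5)·R1: [0, -2, 36/5, 26/5, 7, -16/5]
R4 ← R4 − (3/5)·R1: [0, -7, -38/5, -18/5, -1, 28/5]
R3 ← R3 − R2: [0, 0, 84/5, 54/5, 13, -44/5]
R4 ← R4 − (7/2)·R2: [0, 0, 26, 16, 20, -14]
R4 ← R4 − (65/42)·R3: [0, 0, 0, -5/7, -5/42, -8/21]
Echelon form has 4 nonzero rows, so rank(B) = 4.

4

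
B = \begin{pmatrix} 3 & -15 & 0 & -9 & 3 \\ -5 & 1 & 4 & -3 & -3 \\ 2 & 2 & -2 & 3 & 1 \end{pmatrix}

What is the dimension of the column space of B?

Row reduce to echelon form.
R2 ← R2 + (5/3)·R1: [0, -24, 4, -18, 2]
R3 ← R3 − (2/3)·R1: [0, 12, -2, 9, -1]
R3 ← R3 + (1/2)·R2: [0, 0, 0, 0, 0]
Echelon form has 2 nonzero rows, so rank(B) = 2.
The column space has dimension equal to the rank: 2.

2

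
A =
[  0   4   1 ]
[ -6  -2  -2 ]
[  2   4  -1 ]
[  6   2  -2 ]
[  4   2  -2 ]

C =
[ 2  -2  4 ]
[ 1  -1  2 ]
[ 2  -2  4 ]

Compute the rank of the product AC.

1

First compute AC:
[[  6,  -6,  12],
 [-18,  18, -36],
 [  6,  -6,  12],
 [ 10, -10,  20],
 [  6,  -6,  12]]
Now row reduce the product.
R2 ← R2 + (3)·R1: [0, 0, 0]
R3 ← R3 − R1: [0, 0, 0]
R4 ← R4 − (5/3)·R1: [0, 0, 0]
R5 ← R5 − R1: [0, 0, 0]
1 nonzero row, so rank(AC) = 1.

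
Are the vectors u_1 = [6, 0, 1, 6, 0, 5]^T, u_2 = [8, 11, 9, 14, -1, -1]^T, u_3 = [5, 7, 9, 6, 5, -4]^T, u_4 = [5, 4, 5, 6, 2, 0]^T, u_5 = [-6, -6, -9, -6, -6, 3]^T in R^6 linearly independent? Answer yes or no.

Form the matrix with these vectors as rows and row reduce.
R2 ← R2 − (4/3)·R1: [0, 11, 23/3, 6, -1, -23/3]
R3 ← R3 − (5/6)·R1: [0, 7, 49/6, 1, 5, -49/6]
R4 ← R4 − (5/6)·R1: [0, 4, 25/6, 1, 2, -25/6]
R5 ← R5 + R1: [0, -6, -8, 0, -6, 8]
R3 ← R3 − (7/11)·R2: [0, 0, 217/66, -31/11, 62/11, -217/66]
R4 ← R4 − (4/11)·R2: [0, 0, 91/66, -13/11, 26/11, -91/66]
R5 ← R5 + (6/11)·R2: [0, 0, -42/11, 36/11, -72/11, 42/11]
R4 ← R4 − (13/31)·R3: [0, 0, 0, 0, 0, 0]
R5 ← R5 + (36/31)·R3: [0, 0, 0, 0, 0, 0]
3 nonzero rows, so the 5 vectors span a space of dimension 3.
Since 3 < 5, the vectors are linearly dependent.

no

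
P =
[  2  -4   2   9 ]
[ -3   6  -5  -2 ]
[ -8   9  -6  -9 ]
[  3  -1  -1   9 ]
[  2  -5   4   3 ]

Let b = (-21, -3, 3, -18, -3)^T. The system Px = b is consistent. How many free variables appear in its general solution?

Row reduce the augmented matrix [P | b].
R2 ← R2 + (3/2)·R1: [0, 0, -2, 23/2, -69/2]
R3 ← R3 + (4)·R1: [0, -7, 2, 27, -81]
R4 ← R4 − (3/2)·R1: [0, 5, -4, -9/2, 27/2]
R5 ← R5 − R1: [0, -1, 2, -6, 18]
Swap R2 ↔ R3
R4 ← R4 + (5/7)·R2: [0, 0, -18/7, 207/14, -621/14]
R5 ← R5 − (1/7)·R2: [0, 0, 12/7, -69/7, 207/7]
R4 ← R4 − (9/7)·R3: [0, 0, 0, 0, 0]
R5 ← R5 + (6/7)·R3: [0, 0, 0, 0, 0]
The echelon form has 3 nonzero rows, and every pivot lies in the first 4 columns, so rank(P) = rank([P|b]) = 3.
The system is consistent.
Free variables = (unknowns) − (rank) = 4 − 3 = 1.

1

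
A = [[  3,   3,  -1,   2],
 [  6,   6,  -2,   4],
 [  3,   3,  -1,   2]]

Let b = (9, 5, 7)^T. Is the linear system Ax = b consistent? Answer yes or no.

no

Row reduce the augmented matrix [A | b].
R2 ← R2 − (2)·R1: [0, 0, 0, 0, -13]
R3 ← R3 − R1: [0, 0, 0, 0, -2]
R3 ← R3 − (2/13)·R2: [0, 0, 0, 0, 0]
The echelon form has 2 nonzero rows; the last pivot sits in the augmented column, so rank(A) = 1 but rank([A|b]) = 2.
Since the ranks differ, the system is inconsistent.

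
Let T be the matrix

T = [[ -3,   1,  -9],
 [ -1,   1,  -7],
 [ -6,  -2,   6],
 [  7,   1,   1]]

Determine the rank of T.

Row reduce to echelon form.
R2 ← R2 − (1/3)·R1: [0, 2/3, -4]
R3 ← R3 − (2)·R1: [0, -4, 24]
R4 ← R4 + (7/3)·R1: [0, 10/3, -20]
R3 ← R3 + (6)·R2: [0, 0, 0]
R4 ← R4 − (5)·R2: [0, 0, 0]
Echelon form has 2 nonzero rows, so rank(T) = 2.

2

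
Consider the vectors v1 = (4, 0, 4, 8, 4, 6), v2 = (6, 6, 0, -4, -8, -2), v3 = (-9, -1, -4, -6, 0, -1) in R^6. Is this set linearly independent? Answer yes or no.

yes

Form the matrix with these vectors as rows and row reduce.
R2 ← R2 − (3/2)·R1: [0, 6, -6, -16, -14, -11]
R3 ← R3 + (9/4)·R1: [0, -1, 5, 12, 9, 25/2]
R3 ← R3 + (1/6)·R2: [0, 0, 4, 28/3, 20/3, 32/3]
3 nonzero rows, so the 3 vectors span a space of dimension 3.
Since 3 = 3, the vectors are linearly independent.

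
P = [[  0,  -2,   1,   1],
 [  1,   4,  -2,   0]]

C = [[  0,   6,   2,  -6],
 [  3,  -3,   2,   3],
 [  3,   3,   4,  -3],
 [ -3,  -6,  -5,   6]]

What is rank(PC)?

2

First compute PC:
[[ -6,   3,  -5,  -3],
 [  6, -12,   2,  12]]
Now row reduce the product.
R2 ← R2 + R1: [0, -9, -3, 9]
2 nonzero rows, so rank(PC) = 2.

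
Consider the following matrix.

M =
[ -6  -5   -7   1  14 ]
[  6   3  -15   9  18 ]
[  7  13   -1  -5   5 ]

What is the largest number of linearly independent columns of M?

Row reduce to echelon form.
R2 ← R2 + R1: [0, -2, -22, 10, 32]
R3 ← R3 + (7/6)·R1: [0, 43/6, -55/6, -23/6, 64/3]
R3 ← R3 + (43/12)·R2: [0, 0, -88, 32, 136]
Echelon form has 3 nonzero rows, so rank(M) = 3.
The rank gives the maximum number of linearly independent columns: 3.

3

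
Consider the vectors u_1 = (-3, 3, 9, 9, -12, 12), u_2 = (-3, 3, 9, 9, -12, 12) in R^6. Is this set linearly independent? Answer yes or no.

Form the matrix with these vectors as rows and row reduce.
R2 ← R2 − R1: [0, 0, 0, 0, 0, 0]
1 nonzero row, so the 2 vectors span a space of dimension 1.
Since 1 < 2, the vectors are linearly dependent.

no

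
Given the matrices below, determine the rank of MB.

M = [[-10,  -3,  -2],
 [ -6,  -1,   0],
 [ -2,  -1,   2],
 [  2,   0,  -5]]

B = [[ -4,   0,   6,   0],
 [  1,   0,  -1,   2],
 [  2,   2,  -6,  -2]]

3

First compute MB:
[[ 33,  -4, -45,  -2],
 [ 23,   0, -35,  -2],
 [ 11,   4, -23,  -6],
 [-18, -10,  42,  10]]
Now row reduce the product.
R2 ← R2 − (23/33)·R1: [0, 92/33, -40/11, -20/33]
R3 ← R3 − (1/3)·R1: [0, 16/3, -8, -16/3]
R4 ← R4 + (6/11)·R1: [0, -134/11, 192/11, 98/11]
R3 ← R3 − (44/23)·R2: [0, 0, -24/23, -96/23]
R4 ← R4 + (201/46)·R2: [0, 0, 36/23, 144/23]
R4 ← R4 + (3/2)·R3: [0, 0, 0, 0]
3 nonzero rows, so rank(MB) = 3.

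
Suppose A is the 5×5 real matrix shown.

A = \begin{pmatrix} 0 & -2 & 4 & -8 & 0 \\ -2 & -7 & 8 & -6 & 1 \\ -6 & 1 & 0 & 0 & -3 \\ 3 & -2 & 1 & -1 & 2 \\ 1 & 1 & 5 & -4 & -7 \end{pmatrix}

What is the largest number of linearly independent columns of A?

Row reduce to echelon form.
Swap R1 ↔ R2
R3 ← R3 − (3)·R1: [0, 22, -24, 18, -6]
R4 ← R4 + (3/2)·R1: [0, -25/2, 13, -10, 7/2]
R5 ← R5 + (1/2)·R1: [0, -5/2, 9, -7, -13/2]
R3 ← R3 + (11)·R2: [0, 0, 20, -70, -6]
R4 ← R4 − (25/4)·R2: [0, 0, -12, 40, 7/2]
R5 ← R5 − (5/4)·R2: [0, 0, 4, 3, -13/2]
R4 ← R4 + (3/5)·R3: [0, 0, 0, -2, -1/10]
R5 ← R5 − (1/5)·R3: [0, 0, 0, 17, -53/10]
R5 ← R5 + (17/2)·R4: [0, 0, 0, 0, -123/20]
Echelon form has 5 nonzero rows, so rank(A) = 5.
The rank gives the maximum number of linearly independent columns: 5.

5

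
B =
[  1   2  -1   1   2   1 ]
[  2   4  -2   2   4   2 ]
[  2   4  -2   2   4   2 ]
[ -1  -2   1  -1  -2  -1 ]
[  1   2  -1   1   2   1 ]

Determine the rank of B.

Row reduce to echelon form.
R2 ← R2 − (2)·R1: [0, 0, 0, 0, 0, 0]
R3 ← R3 − (2)·R1: [0, 0, 0, 0, 0, 0]
R4 ← R4 + R1: [0, 0, 0, 0, 0, 0]
R5 ← R5 − R1: [0, 0, 0, 0, 0, 0]
Echelon form has 1 nonzero row, so rank(B) = 1.

1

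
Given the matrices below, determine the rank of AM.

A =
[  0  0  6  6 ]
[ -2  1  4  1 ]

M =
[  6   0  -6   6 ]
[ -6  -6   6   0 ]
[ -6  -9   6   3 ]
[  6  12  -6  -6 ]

2

First compute AM:
[[  0,  18,   0, -18],
 [-36, -30,  36,  -6]]
Now row reduce the product.
Swap R1 ↔ R2
2 nonzero rows, so rank(AM) = 2.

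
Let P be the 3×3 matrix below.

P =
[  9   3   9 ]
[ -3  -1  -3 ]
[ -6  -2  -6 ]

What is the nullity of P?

2

Row reduce to echelon form.
R2 ← R2 + (1/3)·R1: [0, 0, 0]
R3 ← R3 + (2/3)·R1: [0, 0, 0]
1 nonzero row, so rank(P) = 1.
P has 3 columns; by rank–nullity, nullity = 3 − 1 = 2.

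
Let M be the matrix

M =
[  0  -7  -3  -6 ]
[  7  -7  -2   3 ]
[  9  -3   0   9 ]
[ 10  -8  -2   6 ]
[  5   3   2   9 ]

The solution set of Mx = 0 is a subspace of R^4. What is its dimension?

2

Row reduce to echelon form.
Swap R1 ↔ R2
R3 ← R3 − (9/7)·R1: [0, 6, 18/7, 36/7]
R4 ← R4 − (10/7)·R1: [0, 2, 6/7, 12/7]
R5 ← R5 − (5/7)·R1: [0, 8, 24/7, 48/7]
R3 ← R3 + (6/7)·R2: [0, 0, 0, 0]
R4 ← R4 + (2/7)·R2: [0, 0, 0, 0]
R5 ← R5 + (8/7)·R2: [0, 0, 0, 0]
2 nonzero rows, so rank(M) = 2.
M has 4 columns; by rank–nullity, nullity = 4 − 2 = 2.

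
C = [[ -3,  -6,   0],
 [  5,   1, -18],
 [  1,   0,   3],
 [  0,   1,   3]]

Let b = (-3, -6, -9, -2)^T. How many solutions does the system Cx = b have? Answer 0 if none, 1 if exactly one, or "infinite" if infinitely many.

Row reduce the augmented matrix [C | b].
R2 ← R2 + (5/3)·R1: [0, -9, -18, -11]
R3 ← R3 + (1/3)·R1: [0, -2, 3, -10]
R3 ← R3 − (2/9)·R2: [0, 0, 7, -68/9]
R4 ← R4 + (1/9)·R2: [0, 0, 1, -29/9]
R4 ← R4 − (1/7)·R3: [0, 0, 0, -15/7]
The echelon form has 4 nonzero rows; the last pivot sits in the augmented column, so rank(C) = 3 but rank([C|b]) = 4.
Since the ranks differ, the system is inconsistent.
It has no solutions.

0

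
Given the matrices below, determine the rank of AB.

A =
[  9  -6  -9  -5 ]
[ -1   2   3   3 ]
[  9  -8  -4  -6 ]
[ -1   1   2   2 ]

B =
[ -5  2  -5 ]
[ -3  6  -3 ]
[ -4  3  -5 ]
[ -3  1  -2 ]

3

First compute AB:
[[ 24, -50,  28],
 [-22,  22, -22],
 [ 13, -48,  11],
 [-12,  12, -12]]
Now row reduce the product.
R2 ← R2 + (11/12)·R1: [0, -143/6, 11/3]
R3 ← R3 − (13/24)·R1: [0, -251/12, -25/6]
R4 ← R4 + (1/2)·R1: [0, -13, 2]
R3 ← R3 − (251/286)·R2: [0, 0, -96/13]
R4 ← R4 − (6/11)·R2: [0, 0, 0]
3 nonzero rows, so rank(AB) = 3.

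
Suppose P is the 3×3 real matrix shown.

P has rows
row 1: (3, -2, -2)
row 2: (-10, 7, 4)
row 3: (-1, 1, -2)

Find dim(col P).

2

Row reduce to echelon form.
R2 ← R2 + (10/3)·R1: [0, 1/3, -8/3]
R3 ← R3 + (1/3)·R1: [0, 1/3, -8/3]
R3 ← R3 − R2: [0, 0, 0]
Echelon form has 2 nonzero rows, so rank(P) = 2.
The column space has dimension equal to the rank: 2.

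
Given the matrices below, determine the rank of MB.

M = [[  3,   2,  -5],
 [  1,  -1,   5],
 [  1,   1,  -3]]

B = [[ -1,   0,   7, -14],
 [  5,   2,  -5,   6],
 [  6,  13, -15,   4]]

First compute MB:
[[-23, -61,  86, -50],
 [ 24,  63, -63,   0],
 [-14, -37,  47, -20]]
Now row reduce the product.
R2 ← R2 + (24/23)·R1: [0, -15/23, 615/23, -1200/23]
R3 ← R3 − (14/23)·R1: [0, 3/23, -123/23, 240/23]
R3 ← R3 + (1/5)·R2: [0, 0, 0, 0]
2 nonzero rows, so rank(MB) = 2.

2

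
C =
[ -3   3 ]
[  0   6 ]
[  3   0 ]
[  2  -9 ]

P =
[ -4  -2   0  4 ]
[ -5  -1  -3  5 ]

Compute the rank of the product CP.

2

First compute CP:
[[ -3,   3,  -9,   3],
 [-30,  -6, -18,  30],
 [-12,  -6,   0,  12],
 [ 37,   5,  27, -37]]
Now row reduce the product.
R2 ← R2 − (10)·R1: [0, -36, 72, 0]
R3 ← R3 − (4)·R1: [0, -18, 36, 0]
R4 ← R4 + (37/3)·R1: [0, 42, -84, 0]
R3 ← R3 − (1/2)·R2: [0, 0, 0, 0]
R4 ← R4 + (7/6)·R2: [0, 0, 0, 0]
2 nonzero rows, so rank(CP) = 2.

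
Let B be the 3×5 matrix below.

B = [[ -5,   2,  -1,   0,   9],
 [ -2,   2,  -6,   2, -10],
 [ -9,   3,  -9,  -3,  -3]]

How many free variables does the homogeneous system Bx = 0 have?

2

Row reduce to echelon form.
R2 ← R2 − (2/5)·R1: [0, 6/5, -28/5, 2, -68/5]
R3 ← R3 − (9/5)·R1: [0, -3/5, -36/5, -3, -96/5]
R3 ← R3 + (1/2)·R2: [0, 0, -10, -2, -26]
3 nonzero rows, so rank(B) = 3.
B has 5 columns; by rank–nullity, nullity = 5 − 3 = 2.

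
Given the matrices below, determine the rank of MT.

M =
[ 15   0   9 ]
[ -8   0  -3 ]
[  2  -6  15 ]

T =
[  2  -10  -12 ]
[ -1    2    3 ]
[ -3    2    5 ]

First compute MT:
[[  3, -132, -135],
 [ -7,  74,  81],
 [-35,  -2,  33]]
Now row reduce the product.
R2 ← R2 + (7/3)·R1: [0, -234, -234]
R3 ← R3 + (35/3)·R1: [0, -1542, -1542]
R3 ← R3 − (257/39)·R2: [0, 0, 0]
2 nonzero rows, so rank(MT) = 2.

2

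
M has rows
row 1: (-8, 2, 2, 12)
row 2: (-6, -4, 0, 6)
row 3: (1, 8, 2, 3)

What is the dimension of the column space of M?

Row reduce to echelon form.
R2 ← R2 − (3/4)·R1: [0, -11/2, -3/2, -3]
R3 ← R3 + (1/8)·R1: [0, 33/4, 9/4, 9/2]
R3 ← R3 + (3/2)·R2: [0, 0, 0, 0]
Echelon form has 2 nonzero rows, so rank(M) = 2.
The column space has dimension equal to the rank: 2.

2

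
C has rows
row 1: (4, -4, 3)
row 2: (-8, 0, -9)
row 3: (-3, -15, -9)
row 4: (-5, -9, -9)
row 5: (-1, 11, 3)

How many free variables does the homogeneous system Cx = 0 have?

1

Row reduce to echelon form.
R2 ← R2 + (2)·R1: [0, -8, -3]
R3 ← R3 + (3/4)·R1: [0, -18, -27/4]
R4 ← R4 + (5/4)·R1: [0, -14, -21/4]
R5 ← R5 + (1/4)·R1: [0, 10, 15/4]
R3 ← R3 − (9/4)·R2: [0, 0, 0]
R4 ← R4 − (7/4)·R2: [0, 0, 0]
R5 ← R5 + (5/4)·R2: [0, 0, 0]
2 nonzero rows, so rank(C) = 2.
C has 3 columns; by rank–nullity, nullity = 3 − 2 = 1.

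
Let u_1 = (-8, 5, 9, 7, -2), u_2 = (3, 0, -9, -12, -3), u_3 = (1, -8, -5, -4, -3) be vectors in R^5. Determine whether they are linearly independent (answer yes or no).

Form the matrix with these vectors as rows and row reduce.
R2 ← R2 + (3/8)·R1: [0, 15/8, -45/8, -75/8, -15/4]
R3 ← R3 + (1/8)·R1: [0, -59/8, -31/8, -25/8, -13/4]
R3 ← R3 + (59/15)·R2: [0, 0, -26, -40, -18]
3 nonzero rows, so the 3 vectors span a space of dimension 3.
Since 3 = 3, the vectors are linearly independent.

yes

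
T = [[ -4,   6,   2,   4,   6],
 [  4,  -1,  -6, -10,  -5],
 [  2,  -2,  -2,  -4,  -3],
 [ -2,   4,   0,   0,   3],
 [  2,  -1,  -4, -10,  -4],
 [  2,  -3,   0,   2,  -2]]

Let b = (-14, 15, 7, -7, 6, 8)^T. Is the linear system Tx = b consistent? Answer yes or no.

Row reduce the augmented matrix [T | b].
R2 ← R2 + R1: [0, 5, -4, -6, 1, 1]
R3 ← R3 + (1/2)·R1: [0, 1, -1, -2, 0, 0]
R4 ← R4 − (1/2)·R1: [0, 1, -1, -2, 0, 0]
R5 ← R5 + (1/2)·R1: [0, 2, -3, -8, -1, -1]
R6 ← R6 + (1/2)·R1: [0, 0, 1, 4, 1, 1]
R3 ← R3 − (1/5)·R2: [0, 0, -1/5, -4/5, -1/5, -1/5]
R4 ← R4 − (1/5)·R2: [0, 0, -1/5, -4/5, -1/5, -1/5]
R5 ← R5 − (2/5)·R2: [0, 0, -7/5, -28/5, -7/5, -7/5]
R4 ← R4 − R3: [0, 0, 0, 0, 0, 0]
R5 ← R5 − (7)·R3: [0, 0, 0, 0, 0, 0]
R6 ← R6 + (5)·R3: [0, 0, 0, 0, 0, 0]
The echelon form has 3 nonzero rows, and every pivot lies in the first 5 columns, so rank(T) = rank([T|b]) = 3.
The system is consistent.

yes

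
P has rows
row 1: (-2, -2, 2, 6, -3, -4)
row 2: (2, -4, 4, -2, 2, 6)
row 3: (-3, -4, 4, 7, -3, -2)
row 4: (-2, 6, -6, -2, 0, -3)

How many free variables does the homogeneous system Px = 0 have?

3

Row reduce to echelon form.
R2 ← R2 + R1: [0, -6, 6, 4, -1, 2]
R3 ← R3 − (3/2)·R1: [0, -1, 1, -2, 3/2, 4]
R4 ← R4 − R1: [0, 8, -8, -8, 3, 1]
R3 ← R3 − (1/6)·R2: [0, 0, 0, -8/3, 5/3, 11/3]
R4 ← R4 + (4/3)·R2: [0, 0, 0, -8/3, 5/3, 11/3]
R4 ← R4 − R3: [0, 0, 0, 0, 0, 0]
3 nonzero rows, so rank(P) = 3.
P has 6 columns; by rank–nullity, nullity = 6 − 3 = 3.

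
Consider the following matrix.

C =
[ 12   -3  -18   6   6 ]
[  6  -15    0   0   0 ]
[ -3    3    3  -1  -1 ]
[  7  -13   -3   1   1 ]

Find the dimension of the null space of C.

Row reduce to echelon form.
R2 ← R2 − (1/2)·R1: [0, -27/2, 9, -3, -3]
R3 ← R3 + (1/4)·R1: [0, 9/4, -3/2, 1/2, 1/2]
R4 ← R4 − (7/12)·R1: [0, -45/4, 15/2, -5/2, -5/2]
R3 ← R3 + (1/6)·R2: [0, 0, 0, 0, 0]
R4 ← R4 − (5/6)·R2: [0, 0, 0, 0, 0]
2 nonzero rows, so rank(C) = 2.
C has 5 columns; by rank–nullity, nullity = 5 − 2 = 3.

3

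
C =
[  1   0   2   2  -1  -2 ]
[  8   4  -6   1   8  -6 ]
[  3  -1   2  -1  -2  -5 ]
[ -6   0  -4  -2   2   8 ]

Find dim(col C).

Row reduce to echelon form.
R2 ← R2 − (8)·R1: [0, 4, -22, -15, 16, 10]
R3 ← R3 − (3)·R1: [0, -1, -4, -7, 1, 1]
R4 ← R4 + (6)·R1: [0, 0, 8, 10, -4, -4]
R3 ← R3 + (1/4)·R2: [0, 0, -19/2, -43/4, 5, 7/2]
R4 ← R4 + (16/19)·R3: [0, 0, 0, 18/19, 4/19, -20/19]
Echelon form has 4 nonzero rows, so rank(C) = 4.
The column space has dimension equal to the rank: 4.

4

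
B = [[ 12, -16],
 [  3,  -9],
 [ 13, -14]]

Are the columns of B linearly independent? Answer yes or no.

yes

Row reduce B to echelon form.
R2 ← R2 − (1/4)·R1: [0, -5]
R3 ← R3 − (13/12)·R1: [0, 10/3]
R3 ← R3 + (2/3)·R2: [0, 0]
2 pivots among 2 columns.
Every column is a pivot column, so the columns are linearly independent.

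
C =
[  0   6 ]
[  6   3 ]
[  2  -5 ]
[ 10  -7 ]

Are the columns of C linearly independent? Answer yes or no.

yes

Row reduce C to echelon form.
Swap R1 ↔ R2
R3 ← R3 − (1/3)·R1: [0, -6]
R4 ← R4 − (5/3)·R1: [0, -12]
R3 ← R3 + R2: [0, 0]
R4 ← R4 + (2)·R2: [0, 0]
2 pivots among 2 columns.
Every column is a pivot column, so the columns are linearly independent.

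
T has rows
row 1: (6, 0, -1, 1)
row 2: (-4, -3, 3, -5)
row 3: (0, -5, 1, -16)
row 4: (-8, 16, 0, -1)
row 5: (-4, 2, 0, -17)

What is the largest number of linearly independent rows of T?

Row reduce to echelon form.
R2 ← R2 + (2/3)·R1: [0, -3, 7/3, -13/3]
R4 ← R4 + (4/3)·R1: [0, 16, -4/3, 1/3]
R5 ← R5 + (2/3)·R1: [0, 2, -2/3, -49/3]
R3 ← R3 − (5/3)·R2: [0, 0, -26/9, -79/9]
R4 ← R4 + (16/3)·R2: [0, 0, 100/9, -205/9]
R5 ← R5 + (2/3)·R2: [0, 0, 8/9, -173/9]
R4 ← R4 + (50/13)·R3: [0, 0, 0, -735/13]
R5 ← R5 + (4/13)·R3: [0, 0, 0, -285/13]
R5 ← R5 − (19/49)·R4: [0, 0, 0, 0]
Echelon form has 4 nonzero rows, so rank(T) = 4.
The rank gives the maximum number of linearly independent rows: 4.

4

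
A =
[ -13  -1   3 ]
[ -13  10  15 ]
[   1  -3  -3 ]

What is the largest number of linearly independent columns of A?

3

Row reduce to echelon form.
R2 ← R2 − R1: [0, 11, 12]
R3 ← R3 + (1/13)·R1: [0, -40/13, -36/13]
R3 ← R3 + (40/143)·R2: [0, 0, 84/143]
Echelon form has 3 nonzero rows, so rank(A) = 3.
The rank gives the maximum number of linearly independent columns: 3.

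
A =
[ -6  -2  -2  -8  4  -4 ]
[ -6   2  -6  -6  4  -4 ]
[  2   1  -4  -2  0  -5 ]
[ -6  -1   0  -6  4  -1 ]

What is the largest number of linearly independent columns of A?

Row reduce to echelon form.
R2 ← R2 − R1: [0, 4, -4, 2, 0, 0]
R3 ← R3 + (1/3)·R1: [0, 1/3, -14/3, -14/3, 4/3, -19/3]
R4 ← R4 − R1: [0, 1, 2, 2, 0, 3]
R3 ← R3 − (1/12)·R2: [0, 0, -13/3, -29/6, 4/3, -19/3]
R4 ← R4 − (1/4)·R2: [0, 0, 3, 3/2, 0, 3]
R4 ← R4 + (9/13)·R3: [0, 0, 0, -24/13, 12/13, -18/13]
Echelon form has 4 nonzero rows, so rank(A) = 4.
The rank gives the maximum number of linearly independent columns: 4.

4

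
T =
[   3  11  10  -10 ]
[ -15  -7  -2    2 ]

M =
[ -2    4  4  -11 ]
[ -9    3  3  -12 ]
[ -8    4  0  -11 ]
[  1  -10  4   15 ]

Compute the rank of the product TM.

2

First compute TM:
[[-195, 185,   5, -425],
 [111, -109, -73, 301]]
Now row reduce the product.
R2 ← R2 + (37/65)·R1: [0, -48/13, -912/13, 768/13]
2 nonzero rows, so rank(TM) = 2.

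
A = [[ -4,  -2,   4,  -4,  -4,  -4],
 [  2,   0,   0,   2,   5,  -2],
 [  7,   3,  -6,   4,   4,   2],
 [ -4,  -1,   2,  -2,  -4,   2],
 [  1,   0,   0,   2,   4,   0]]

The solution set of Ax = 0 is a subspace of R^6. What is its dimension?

3

Row reduce to echelon form.
R2 ← R2 + (1/2)·R1: [0, -1, 2, 0, 3, -4]
R3 ← R3 + (7/4)·R1: [0, -1/2, 1, -3, -3, -5]
R4 ← R4 − R1: [0, 1, -2, 2, 0, 6]
R5 ← R5 + (1/4)·R1: [0, -1/2, 1, 1, 3, -1]
R3 ← R3 − (1/2)·R2: [0, 0, 0, -3, -9/2, -3]
R4 ← R4 + R2: [0, 0, 0, 2, 3, 2]
R5 ← R5 − (1/2)·R2: [0, 0, 0, 1, 3/2, 1]
R4 ← R4 + (2/3)·R3: [0, 0, 0, 0, 0, 0]
R5 ← R5 + (1/3)·R3: [0, 0, 0, 0, 0, 0]
3 nonzero rows, so rank(A) = 3.
A has 6 columns; by rank–nullity, nullity = 6 − 3 = 3.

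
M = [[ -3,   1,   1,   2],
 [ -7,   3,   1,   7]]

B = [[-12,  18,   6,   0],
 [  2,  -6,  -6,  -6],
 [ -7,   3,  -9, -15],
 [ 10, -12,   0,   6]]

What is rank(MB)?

2

First compute MB:
[[ 51, -81, -33,  -9],
 [153, -225, -69,   9]]
Now row reduce the product.
R2 ← R2 − (3)·R1: [0, 18, 30, 36]
2 nonzero rows, so rank(MB) = 2.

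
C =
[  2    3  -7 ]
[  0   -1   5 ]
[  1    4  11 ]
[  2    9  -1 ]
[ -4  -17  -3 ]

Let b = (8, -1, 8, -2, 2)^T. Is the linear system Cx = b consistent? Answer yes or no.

Row reduce the augmented matrix [C | b].
R3 ← R3 − (1/2)·R1: [0, 5/2, 29/2, 4]
R4 ← R4 − R1: [0, 6, 6, -10]
R5 ← R5 + (2)·R1: [0, -11, -17, 18]
R3 ← R3 + (5/2)·R2: [0, 0, 27, 3/2]
R4 ← R4 + (6)·R2: [0, 0, 36, -16]
R5 ← R5 − (11)·R2: [0, 0, -72, 29]
R4 ← R4 − (4/3)·R3: [0, 0, 0, -18]
R5 ← R5 + (8/3)·R3: [0, 0, 0, 33]
R5 ← R5 + (11/6)·R4: [0, 0, 0, 0]
The echelon form has 4 nonzero rows; the last pivot sits in the augmented column, so rank(C) = 3 but rank([C|b]) = 4.
Since the ranks differ, the system is inconsistent.

no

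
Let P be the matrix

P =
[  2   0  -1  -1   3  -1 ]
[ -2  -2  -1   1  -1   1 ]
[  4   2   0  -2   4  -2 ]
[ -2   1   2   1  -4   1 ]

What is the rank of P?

2

Row reduce to echelon form.
R2 ← R2 + R1: [0, -2, -2, 0, 2, 0]
R3 ← R3 − (2)·R1: [0, 2, 2, 0, -2, 0]
R4 ← R4 + R1: [0, 1, 1, 0, -1, 0]
R3 ← R3 + R2: [0, 0, 0, 0, 0, 0]
R4 ← R4 + (1/2)·R2: [0, 0, 0, 0, 0, 0]
Echelon form has 2 nonzero rows, so rank(P) = 2.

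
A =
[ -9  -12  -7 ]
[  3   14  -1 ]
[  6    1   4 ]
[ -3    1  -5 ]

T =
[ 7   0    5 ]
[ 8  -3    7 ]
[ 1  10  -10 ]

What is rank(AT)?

3

First compute AT:
[[-166, -34, -59],
 [132, -52, 123],
 [ 54,  37,  -3],
 [-18, -53,  42]]
Now row reduce the product.
R2 ← R2 + (66/83)·R1: [0, -6560/83, 6315/83]
R3 ← R3 + (27/83)·R1: [0, 2153/83, -1842/83]
R4 ← R4 − (9/83)·R1: [0, -4093/83, 4017/83]
R3 ← R3 + (2153/6560)·R2: [0, 0, 3645/1312]
R4 ← R4 − (4093/6560)·R2: [0, 0, 1215/1312]
R4 ← R4 − (1/3)·R3: [0, 0, 0]
3 nonzero rows, so rank(AT) = 3.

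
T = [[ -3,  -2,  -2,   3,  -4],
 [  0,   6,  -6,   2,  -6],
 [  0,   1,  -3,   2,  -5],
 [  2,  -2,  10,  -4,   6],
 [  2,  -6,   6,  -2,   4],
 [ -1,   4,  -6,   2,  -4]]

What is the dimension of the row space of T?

4

Row reduce to echelon form.
R4 ← R4 + (2/3)·R1: [0, -10/3, 26/3, -2, 10/3]
R5 ← R5 + (2/3)·R1: [0, -22/3, 14/3, 0, 4/3]
R6 ← R6 − (1/3)·R1: [0, 14/3, -16/3, 1, -8/3]
R3 ← R3 − (1/6)·R2: [0, 0, -2, 5/3, -4]
R4 ← R4 + (5/9)·R2: [0, 0, 16/3, -8/9, 0]
R5 ← R5 + (11/9)·R2: [0, 0, -8/3, 22/9, -6]
R6 ← R6 − (7/9)·R2: [0, 0, -2/3, -5/9, 2]
R4 ← R4 + (8/3)·R3: [0, 0, 0, 32/9, -32/3]
R5 ← R5 − (4/3)·R3: [0, 0, 0, 2/9, -2/3]
R6 ← R6 − (1/3)·R3: [0, 0, 0, -10/9, 10/3]
R5 ← R5 − (1/16)·R4: [0, 0, 0, 0, 0]
R6 ← R6 + (5/16)·R4: [0, 0, 0, 0, 0]
Echelon form has 4 nonzero rows, so rank(T) = 4.
The row space has dimension equal to the rank: 4.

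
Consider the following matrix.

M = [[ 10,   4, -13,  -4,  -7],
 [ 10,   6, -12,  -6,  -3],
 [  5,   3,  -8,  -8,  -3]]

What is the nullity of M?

2

Row reduce to echelon form.
R2 ← R2 − R1: [0, 2, 1, -2, 4]
R3 ← R3 − (1/2)·R1: [0, 1, -3/2, -6, 1/2]
R3 ← R3 − (1/2)·R2: [0, 0, -2, -5, -3/2]
3 nonzero rows, so rank(M) = 3.
M has 5 columns; by rank–nullity, nullity = 5 − 3 = 2.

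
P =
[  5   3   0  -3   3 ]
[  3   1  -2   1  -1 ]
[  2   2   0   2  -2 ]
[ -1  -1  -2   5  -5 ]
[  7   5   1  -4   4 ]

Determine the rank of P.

Row reduce to echelon form.
R2 ← R2 − (3/5)·R1: [0, -4/5, -2, 14/5, -14/5]
R3 ← R3 − (2/5)·R1: [0, 4/5, 0, 16/5, -16/5]
R4 ← R4 + (1/5)·R1: [0, -2/5, -2, 22/5, -22/5]
R5 ← R5 − (7/5)·R1: [0, 4/5, 1, 1/5, -1/5]
R3 ← R3 + R2: [0, 0, -2, 6, -6]
R4 ← R4 − (1/2)·R2: [0, 0, -1, 3, -3]
R5 ← R5 + R2: [0, 0, -1, 3, -3]
R4 ← R4 − (1/2)·R3: [0, 0, 0, 0, 0]
R5 ← R5 − (1/2)·R3: [0, 0, 0, 0, 0]
Echelon form has 3 nonzero rows, so rank(P) = 3.

3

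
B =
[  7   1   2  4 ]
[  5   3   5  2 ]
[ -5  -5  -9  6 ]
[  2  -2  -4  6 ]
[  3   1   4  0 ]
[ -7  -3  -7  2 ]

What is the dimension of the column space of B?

4

Row reduce to echelon form.
R2 ← R2 − (5/7)·R1: [0, 16/7, 25/7, -6/7]
R3 ← R3 + (5/7)·R1: [0, -30/7, -53/7, 62/7]
R4 ← R4 − (2/7)·R1: [0, -16/7, -32/7, 34/7]
R5 ← R5 − (3/7)·R1: [0, 4/7, 22/7, -12/7]
R6 ← R6 + R1: [0, -2, -5, 6]
R3 ← R3 + (15/8)·R2: [0, 0, -7/8, 29/4]
R4 ← R4 + R2: [0, 0, -1, 4]
R5 ← R5 − (1/4)·R2: [0, 0, 9/4, -3/2]
R6 ← R6 + (7/8)·R2: [0, 0, -15/8, 21/4]
R4 ← R4 − (8/7)·R3: [0, 0, 0, -30/7]
R5 ← R5 + (18/7)·R3: [0, 0, 0, 120/7]
R6 ← R6 − (15/7)·R3: [0, 0, 0, -72/7]
R5 ← R5 + (4)·R4: [0, 0, 0, 0]
R6 ← R6 − (12/5)·R4: [0, 0, 0, 0]
Echelon form has 4 nonzero rows, so rank(B) = 4.
The column space has dimension equal to the rank: 4.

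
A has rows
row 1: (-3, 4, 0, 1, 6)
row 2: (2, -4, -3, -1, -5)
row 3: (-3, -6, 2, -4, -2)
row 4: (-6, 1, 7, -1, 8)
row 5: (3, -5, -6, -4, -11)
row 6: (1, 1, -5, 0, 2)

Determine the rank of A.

Row reduce to echelon form.
R2 ← R2 + (2/3)·R1: [0, -4/3, -3, -1/3, -1]
R3 ← R3 − R1: [0, -10, 2, -5, -8]
R4 ← R4 − (2)·R1: [0, -7, 7, -3, -4]
R5 ← R5 + R1: [0, -1, -6, -3, -5]
R6 ← R6 + (1/3)·R1: [0, 7/3, -5, 1/3, 4]
R3 ← R3 − (15/2)·R2: [0, 0, 49/2, -5/2, -1/2]
R4 ← R4 − (21/4)·R2: [0, 0, 91/4, -5/4, 5/4]
R5 ← R5 − (3/4)·R2: [0, 0, -15/4, -11/4, -17/4]
R6 ← R6 + (7/4)·R2: [0, 0, -41/4, -1/4, 9/4]
R4 ← R4 − (13/14)·R3: [0, 0, 0, 15/14, 12/7]
R5 ← R5 + (15/98)·R3: [0, 0, 0, -307/98, -212/49]
R6 ← R6 + (41/98)·R3: [0, 0, 0, -127/98, 100/49]
R5 ← R5 + (307/105)·R4: [0, 0, 0, 0, 24/35]
R6 ← R6 + (127/105)·R4: [0, 0, 0, 0, 144/35]
R6 ← R6 − (6)·R5: [0, 0, 0, 0, 0]
Echelon form has 5 nonzero rows, so rank(A) = 5.

5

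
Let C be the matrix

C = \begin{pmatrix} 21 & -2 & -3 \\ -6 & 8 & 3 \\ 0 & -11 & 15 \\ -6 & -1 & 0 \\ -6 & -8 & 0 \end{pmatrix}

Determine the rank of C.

3

Row reduce to echelon form.
R2 ← R2 + (2/7)·R1: [0, 52/7, 15/7]
R4 ← R4 + (2/7)·R1: [0, -11/7, -6/7]
R5 ← R5 + (2/7)·R1: [0, -60/7, -6/7]
R3 ← R3 + (77/52)·R2: [0, 0, 945/52]
R4 ← R4 + (11/52)·R2: [0, 0, -21/52]
R5 ← R5 + (15/13)·R2: [0, 0, 21/13]
R4 ← R4 + (1/45)·R3: [0, 0, 0]
R5 ← R5 − (4/45)·R3: [0, 0, 0]
Echelon form has 3 nonzero rows, so rank(C) = 3.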